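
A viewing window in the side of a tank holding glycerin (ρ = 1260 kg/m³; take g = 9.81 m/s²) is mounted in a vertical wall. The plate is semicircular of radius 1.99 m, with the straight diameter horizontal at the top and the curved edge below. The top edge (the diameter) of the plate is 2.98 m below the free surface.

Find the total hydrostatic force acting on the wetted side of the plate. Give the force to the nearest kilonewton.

F ≈ 294 kN

γ = ρg = 1260 × 9.81 / 1000 = 12.3606 kN/m³.
The centroid of a semicircle lies 4r/(3π) = 0.844582 m from the diameter, here below the top edge, so the centroid depth is h_c = 2.98 + 0.844582 = 3.82458 m.
A = πr²/2 = π × 1.99²/2 = 6.22051 m².
Resultant F = γ·h_c·A = 12.3606 × 3.82458 × 6.22051 = 294.069 kN.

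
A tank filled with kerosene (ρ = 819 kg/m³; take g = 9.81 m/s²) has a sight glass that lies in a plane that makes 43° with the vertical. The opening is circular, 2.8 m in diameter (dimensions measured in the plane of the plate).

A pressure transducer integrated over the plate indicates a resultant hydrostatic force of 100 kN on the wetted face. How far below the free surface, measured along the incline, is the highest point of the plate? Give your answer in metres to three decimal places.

y_top ≈ 1.364 m

γ = ρg = 819 × 9.81 / 1000 = 8.03439 kN/m³.
A = π(1.4)² = 6.15752 m².
From F = γ·h_c·A, the centroid depth is h_c = 100/(8.03439 × 6.15752) = 2.02135 m.
The plate makes 43° with the vertical, i.e. θ = 90° − 43° = 47° to the horizontal. Measuring y along the incline from the free-surface line, vertical depth h = y·sinθ with sinθ = 0.731354.
Along the incline, y_c = h_c/sinθ = 2.02135/0.731354 = 2.76385 m.
The centroid is at the centre, 1.4 m below the top of the plate, so the highest point sits at y_top = 2.76385 − 1.4 = 1.36385 m along the incline.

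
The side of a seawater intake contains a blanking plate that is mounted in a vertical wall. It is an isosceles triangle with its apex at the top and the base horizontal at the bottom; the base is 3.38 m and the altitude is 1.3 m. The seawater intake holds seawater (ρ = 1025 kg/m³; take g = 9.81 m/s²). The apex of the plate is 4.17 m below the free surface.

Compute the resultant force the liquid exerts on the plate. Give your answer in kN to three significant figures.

γ = ρg = 1025 × 9.81 / 1000 = 10.05525 kN/m³.
With the apex up, the centroid sits 2h/3 = 2 × 1.3/3 = 0.866667 m below the apex, so the centroid depth is h_c = 4.17 + 0.866667 = 5.03667 m.
A = ½ × 3.38 × 1.3 = 2.197 m².
Resultant F = γ·h_c·A = 10.05525 × 5.03667 × 2.197 = 111.267 kN.

F ≈ 111 kN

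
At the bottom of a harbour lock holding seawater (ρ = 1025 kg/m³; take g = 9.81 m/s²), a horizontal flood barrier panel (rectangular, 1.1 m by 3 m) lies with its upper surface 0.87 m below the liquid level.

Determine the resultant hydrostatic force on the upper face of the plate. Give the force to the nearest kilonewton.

F ≈ 29 kN

γ = ρg = 1025 × 9.81 / 1000 = 10.05525 kN/m³.
The plate is horizontal, so pressure is uniform at p = γ·h = 10.05525 × 0.87 = 8.74807 kN/m².
A = 1.1 × 3 = 3.3 m².
F = p·A = 8.74807 × 3.3 = 28.8686 kN.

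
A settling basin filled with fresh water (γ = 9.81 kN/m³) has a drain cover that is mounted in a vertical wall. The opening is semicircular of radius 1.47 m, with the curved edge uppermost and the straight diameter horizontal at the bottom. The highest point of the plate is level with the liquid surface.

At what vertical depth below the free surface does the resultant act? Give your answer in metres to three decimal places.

γ = 9.81 kN/m³.
The centroid lies 4r/(3π) = 0.623887 m above the diameter, so r − 4r/(3π) = 1.47 − 0.623887 = 0.846113 m below the topmost point, so the centroid depth is h_c = 0.846113 m.
A = πr²/2 = π × 1.47²/2 = 3.39433 m².
Resultant F = γ·h_c·A = 9.81 × 0.846113 × 3.39433 = 28.1742 kN.
I_c = (π/8 − 8/(9π))·r⁴ = 0.109757 × 1.47⁴ = 0.512509 m⁴.
Centre of pressure: y_p = y_c + I_c/(y_c·A) = 0.846113 + 0.512509/(0.846113 × 3.39433) = 0.846113 + 0.178451 = 1.02456 m along the plane.

h_p = 1.025 m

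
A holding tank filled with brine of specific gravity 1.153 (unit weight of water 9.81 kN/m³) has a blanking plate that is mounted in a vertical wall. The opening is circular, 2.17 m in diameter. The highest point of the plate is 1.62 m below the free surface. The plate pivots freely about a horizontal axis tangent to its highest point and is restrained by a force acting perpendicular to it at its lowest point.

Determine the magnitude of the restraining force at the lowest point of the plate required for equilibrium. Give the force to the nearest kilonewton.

γ = 1.153 × 9.81 = 11.31093 kN/m³.
The centroid is at the centre, 1.085 m below the top of the plate, so the centroid depth is h_c = 1.62 + 1.085 = 2.705 m.
A = π(1.085)² = 3.69836 m².
Resultant F = γ·h_c·A = 11.31093 × 2.705 × 3.69836 = 113.155 kN.
I_c = πr⁴/4 = π × 1.085⁴/4 = 1.08845 m⁴.
Centre of pressure: y_p = y_c + I_c/(y_c·A) = 2.705 + 1.08845/(2.705 × 3.69836) = 2.705 + 0.108801 = 2.8138 m along the plane.
The resultant acts 1.085 + 0.108801 = 1.1938 m (along the plate) below the hinge at the top edge, so the moment about the hinge is M = F × 1.1938 = 113.155 × 1.1938 = 135.084 kN·m.
A normal force at the bottom, 2.17 m from the hinge, must supply this moment: P = 135.084/2.17 = 62.2507 kN.

P ≈ 62 kN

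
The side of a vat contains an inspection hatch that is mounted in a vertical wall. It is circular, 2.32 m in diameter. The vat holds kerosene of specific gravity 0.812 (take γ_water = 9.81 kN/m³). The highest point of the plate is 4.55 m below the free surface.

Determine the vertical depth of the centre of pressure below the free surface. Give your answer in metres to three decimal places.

h_p = 5.769 m

γ = 0.812 × 9.81 = 7.96572 kN/m³.
The centroid is at the centre, 1.16 m below the top of the plate, so the centroid depth is h_c = 4.55 + 1.16 = 5.71 m.
A = π(1.16)² = 4.22733 m².
Resultant F = γ·h_c·A = 7.96572 × 5.71 × 4.22733 = 192.277 kN.
I_c = πr⁴/4 = π × 1.16⁴/4 = 1.42207 m⁴.
Centre of pressure: y_p = y_c + I_c/(y_c·A) = 5.71 + 1.42207/(5.71 × 4.22733) = 5.71 + 0.058914 = 5.76891 m along the plane.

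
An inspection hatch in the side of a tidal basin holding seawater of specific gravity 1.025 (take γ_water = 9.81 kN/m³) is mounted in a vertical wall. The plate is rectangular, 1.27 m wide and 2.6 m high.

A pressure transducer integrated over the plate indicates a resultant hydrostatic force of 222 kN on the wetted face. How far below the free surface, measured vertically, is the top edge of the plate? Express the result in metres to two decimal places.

d_top ≈ 5.39 m

γ = 1.025 × 9.81 = 10.05525 kN/m³.
A = 1.27 × 2.6 = 3.302 m².
From F = γ·h_c·A, the centroid depth is h_c = 222/(10.05525 × 3.302) = 6.68626 m.
The centroid lies 2.6/2 = 1.3 m below the top edge, so the top edge sits at h_top = 6.68626 − 1.3 = 5.38626 m below the surface.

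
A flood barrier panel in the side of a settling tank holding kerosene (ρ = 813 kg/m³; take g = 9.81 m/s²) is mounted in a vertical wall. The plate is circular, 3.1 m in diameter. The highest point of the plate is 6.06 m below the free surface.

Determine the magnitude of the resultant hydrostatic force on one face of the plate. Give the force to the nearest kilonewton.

F ≈ 458 kN

γ = ρg = 813 × 9.81 / 1000 = 7.97553 kN/m³.
The centroid is at the centre, 1.55 m below the top of the plate, so the centroid depth is h_c = 6.06 + 1.55 = 7.61 m.
A = π(1.55)² = 7.54768 m².
Resultant F = γ·h_c·A = 7.97553 × 7.61 × 7.54768 = 458.097 kN.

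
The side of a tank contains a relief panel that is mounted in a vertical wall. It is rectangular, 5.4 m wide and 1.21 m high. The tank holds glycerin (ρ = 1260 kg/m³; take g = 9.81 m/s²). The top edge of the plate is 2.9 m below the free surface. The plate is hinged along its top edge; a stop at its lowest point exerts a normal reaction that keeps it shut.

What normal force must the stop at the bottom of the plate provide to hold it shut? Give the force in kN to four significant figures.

P ≈ 149.7 kN

γ = ρg = 1260 × 9.81 / 1000 = 12.3606 kN/m³.
The centroid lies 1.21/2 = 0.605 m below the top edge, so the centroid depth is h_c = 2.9 + 0.605 = 3.505 m.
A = 5.4 × 1.21 = 6.534 m².
Resultant F = γ·h_c·A = 12.3606 × 3.505 × 6.534 = 283.078 kN.
I_c = b·h³/12 = 5.4 × 1.21³/12 = 0.797202 m⁴.
Centre of pressure: y_p = y_c + I_c/(y_c·A) = 3.505 + 0.797202/(3.505 × 6.534) = 3.505 + 0.0348098 = 3.53981 m along the plane.
The resultant acts 0.605 + 0.0348098 = 0.63981 m (along the plate) below the hinge at the top edge, so the moment about the hinge is M = F × 0.63981 = 283.078 × 0.63981 = 181.116 kN·m.
A normal force at the bottom, 1.21 m from the hinge, must supply this moment: P = 181.116/1.21 = 149.683 kN.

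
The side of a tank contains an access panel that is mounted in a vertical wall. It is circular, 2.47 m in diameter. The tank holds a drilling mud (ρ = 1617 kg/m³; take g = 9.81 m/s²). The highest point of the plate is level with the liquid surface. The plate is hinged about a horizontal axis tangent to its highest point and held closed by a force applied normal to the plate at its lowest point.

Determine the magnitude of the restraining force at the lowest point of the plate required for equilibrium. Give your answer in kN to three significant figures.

γ = ρg = 1617 × 9.81 / 1000 = 15.86277 kN/m³.
The centroid is at the centre, 1.235 m below the top of the plate, so the centroid depth is h_c = 1.235 m.
A = π(1.235)² = 4.79164 m².
Resultant F = γ·h_c·A = 15.86277 × 1.235 × 4.79164 = 93.8707 kN.
I_c = πr⁴/4 = π × 1.235⁴/4 = 1.82708 m⁴.
Centre of pressure: y_p = y_c + I_c/(y_c·A) = 1.235 + 1.82708/(1.235 × 4.79164) = 1.235 + 0.30875 = 1.54375 m along the plane.
The resultant acts 1.235 + 0.30875 = 1.54375 m (along the plate) below the hinge at the top edge, so the moment about the hinge is M = F × 1.54375 = 93.8707 × 1.54375 = 144.913 kN·m.
A normal force at the bottom, 2.47 m from the hinge, must supply this moment: P = 144.913/2.47 = 58.6692 kN.

P ≈ 58.7 kN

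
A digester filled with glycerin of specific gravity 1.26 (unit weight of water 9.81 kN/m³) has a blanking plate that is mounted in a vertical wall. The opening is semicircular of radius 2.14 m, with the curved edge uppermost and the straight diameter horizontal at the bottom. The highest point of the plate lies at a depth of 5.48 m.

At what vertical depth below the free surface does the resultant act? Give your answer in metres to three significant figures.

γ = 1.26 × 9.81 = 12.3606 kN/m³.
The centroid lies 4r/(3π) = 0.908244 m above the diameter, so r − 4r/(3π) = 2.14 − 0.908244 = 1.23176 m below the topmost point, so the centroid depth is h_c = 5.48 + 1.23176 = 6.71176 m.
A = πr²/2 = π × 2.14²/2 = 7.19362 m².
Resultant F = γ·h_c·A = 12.3606 × 6.71176 × 7.19362 = 596.793 kN.
I_c = (π/8 − 8/(9π))·r⁴ = 0.109757 × 2.14⁴ = 2.3019 m⁴.
Centre of pressure: y_p = y_c + I_c/(y_c·A) = 6.71176 + 2.3019/(6.71176 × 7.19362) = 6.71176 + 0.0476763 = 6.75944 m along the plane.

h_p = 6.76 m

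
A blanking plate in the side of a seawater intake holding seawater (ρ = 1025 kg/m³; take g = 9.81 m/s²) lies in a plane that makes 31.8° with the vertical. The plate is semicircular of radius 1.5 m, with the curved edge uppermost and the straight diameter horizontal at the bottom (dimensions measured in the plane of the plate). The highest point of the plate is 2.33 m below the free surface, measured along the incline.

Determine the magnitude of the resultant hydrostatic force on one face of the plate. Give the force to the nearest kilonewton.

F ≈ 96 kN

γ = ρg = 1025 × 9.81 / 1000 = 10.05525 kN/m³.
The plate makes 31.8° with the vertical, i.e. θ = 90° − 31.8° = 58.2° to the horizontal. Measuring y along the incline from the free-surface line, vertical depth h = y·sinθ with sinθ = 0.849893.
The centroid lies 4r/(3π) = 0.63662 m above the diameter, so r − 4r/(3π) = 1.5 − 0.63662 = 0.86338 m below the topmost point, so y_c = 2.33 + 0.86338 = 3.19338 m and h_c = 3.19338 × 0.849893 = 2.71403 m.
A = πr²/2 = π × 1.5²/2 = 3.53429 m².
Resultant F = γ·h_c·A = 10.05525 × 2.71403 × 3.53429 = 96.4517 kN.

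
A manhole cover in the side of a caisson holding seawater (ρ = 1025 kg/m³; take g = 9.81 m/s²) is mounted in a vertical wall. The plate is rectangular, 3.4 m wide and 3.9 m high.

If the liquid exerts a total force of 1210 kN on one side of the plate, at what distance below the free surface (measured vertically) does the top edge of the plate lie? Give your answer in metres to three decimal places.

d_top ≈ 7.125 m

γ = ρg = 1025 × 9.81 / 1000 = 10.05525 kN/m³.
A = 3.4 × 3.9 = 13.26 m².
From F = γ·h_c·A, the centroid depth is h_c = 1210/(10.05525 × 13.26) = 9.07505 m.
The centroid lies 3.9/2 = 1.95 m below the top edge, so the top edge sits at h_top = 9.07505 − 1.95 = 7.12505 m below the surface.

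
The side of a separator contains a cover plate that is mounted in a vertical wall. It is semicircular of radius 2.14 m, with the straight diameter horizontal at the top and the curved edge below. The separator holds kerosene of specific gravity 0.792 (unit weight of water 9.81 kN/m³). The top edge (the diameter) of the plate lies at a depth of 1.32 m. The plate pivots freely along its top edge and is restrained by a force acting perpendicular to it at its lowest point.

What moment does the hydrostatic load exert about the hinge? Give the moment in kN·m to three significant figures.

γ = 0.792 × 9.81 = 7.76952 kN/m³.
The centroid of a semicircle lies 4r/(3π) = 0.908244 m from the diameter, here below the top edge, so the centroid depth is h_c = 1.32 + 0.908244 = 2.22824 m.
A = πr²/2 = π × 2.14²/2 = 7.19362 m².
Resultant F = γ·h_c·A = 7.76952 × 2.22824 × 7.19362 = 124.539 kN.
I_c = (π/8 − 8/(9π))·r⁴ = 0.109757 × 2.14⁴ = 2.3019 m⁴.
Centre of pressure: y_p = y_c + I_c/(y_c·A) = 2.22824 + 2.3019/(2.22824 × 7.19362) = 2.22824 + 0.143607 = 2.37185 m along the plane.
The resultant acts 0.908244 + 0.143607 = 1.05185 m (along the plate) below the hinge at the top edge, so the moment about the hinge is M = F × 1.05185 = 124.539 × 1.05185 = 130.996 kN·m.

M ≈ 131 kN·m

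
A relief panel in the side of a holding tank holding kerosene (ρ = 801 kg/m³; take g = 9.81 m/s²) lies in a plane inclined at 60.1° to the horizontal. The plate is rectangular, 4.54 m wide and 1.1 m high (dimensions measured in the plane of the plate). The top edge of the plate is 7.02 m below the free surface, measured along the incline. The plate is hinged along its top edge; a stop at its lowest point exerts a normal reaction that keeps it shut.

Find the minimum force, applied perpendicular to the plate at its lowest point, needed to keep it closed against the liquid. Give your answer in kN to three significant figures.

P ≈ 132 kN

γ = ρg = 801 × 9.81 / 1000 = 7.85781 kN/m³.
Let θ = 60.1° be the plate's angle to the horizontal; measure y along the incline from where the plane meets the free surface. Vertical depth h = y·sinθ with sinθ = 0.866897.
The centroid lies 1.1/2 = 0.55 m below the top edge, so y_c = 7.02 + 0.55 = 7.57 m and h_c = 7.57 × 0.866897 = 6.56241 m.
A = 4.54 × 1.1 = 4.994 m².
Resultant F = γ·h_c·A = 7.85781 × 6.56241 × 4.994 = 257.521 kN.
I_c = b·h³/12 = 4.54 × 1.1³/12 = 0.503562 m⁴.
Centre of pressure: y_p = y_c + I_c/(y_c·A) = 7.57 + 0.503562/(7.57 × 4.994) = 7.57 + 0.0133201 = 7.58332 m along the plane.
The resultant acts 0.55 + 0.0133201 = 0.56332 m (along the plate) below the hinge at the top edge, so the moment about the hinge is M = F × 0.56332 = 257.521 × 0.56332 = 145.067 kN·m.
A normal force at the bottom, 1.1 m from the hinge, must supply this moment: P = 145.067/1.1 = 131.879 kN.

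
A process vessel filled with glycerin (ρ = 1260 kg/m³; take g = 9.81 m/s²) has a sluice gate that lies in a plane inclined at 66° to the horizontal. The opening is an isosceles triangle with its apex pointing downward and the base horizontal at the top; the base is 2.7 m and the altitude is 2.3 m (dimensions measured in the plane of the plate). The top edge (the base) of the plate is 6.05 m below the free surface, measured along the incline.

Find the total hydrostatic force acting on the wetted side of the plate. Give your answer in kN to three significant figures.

γ = ρg = 1260 × 9.81 / 1000 = 12.3606 kN/m³.
Let θ = 66° be the plate's angle to the horizontal; measure y along the incline from where the plane meets the free surface. Vertical depth h = y·sinθ with sinθ = 0.913545.
With the apex down, the centroid sits h/3 = 2.3/3 = 0.766667 m below the base (the top edge), so y_c = 6.05 + 0.766667 = 6.81667 m and h_c = 6.81667 × 0.913545 = 6.22733 m.
A = ½ × 2.7 × 2.3 = 3.105 m².
Resultant F = γ·h_c·A = 12.3606 × 6.22733 × 3.105 = 239.003 kN.

F ≈ 239 kN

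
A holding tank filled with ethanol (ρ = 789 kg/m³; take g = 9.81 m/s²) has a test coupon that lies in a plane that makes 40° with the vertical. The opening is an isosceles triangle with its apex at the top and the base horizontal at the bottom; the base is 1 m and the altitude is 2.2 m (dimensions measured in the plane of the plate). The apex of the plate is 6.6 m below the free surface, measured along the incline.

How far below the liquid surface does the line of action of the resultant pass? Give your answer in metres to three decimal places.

h_p = 6.205 m

γ = ρg = 789 × 9.81 / 1000 = 7.74009 kN/m³.
The plate makes 40° with the vertical, i.e. θ = 90° − 40° = 50° to the horizontal. Measuring y along the incline from the free-surface line, vertical depth h = y·sinθ with sinθ = 0.766044.
With the apex up, the centroid sits 2h/3 = 2 × 2.2/3 = 1.46667 m below the apex, so y_c = 6.6 + 1.46667 = 8.06667 m and h_c = 8.06667 × 0.766044 = 6.17942 m.
A = ½ × 1 × 2.2 = 1.1 m².
Resultant F = γ·h_c·A = 7.74009 × 6.17942 × 1.1 = 52.6122 kN.
I_c = b·h³/36 = 1 × 2.2³/36 = 0.295778 m⁴.
Centre of pressure: y_p = y_c + I_c/(y_c·A) = 8.06667 + 0.295778/(8.06667 × 1.1) = 8.06667 + 0.0333333 = 8.1 m along the plane.
Vertically, h_p = y_p·sinθ = 8.1 × 0.766044 = 6.20496 m.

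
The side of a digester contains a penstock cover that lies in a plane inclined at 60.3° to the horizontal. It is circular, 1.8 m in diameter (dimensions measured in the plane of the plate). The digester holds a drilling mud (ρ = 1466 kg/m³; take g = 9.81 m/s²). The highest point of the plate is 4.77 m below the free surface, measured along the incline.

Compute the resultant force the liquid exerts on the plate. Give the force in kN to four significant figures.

γ = ρg = 1466 × 9.81 / 1000 = 14.38146 kN/m³.
Let θ = 60.3° be the plate's angle to the horizontal; measure y along the incline from where the plane meets the free surface. Vertical depth h = y·sinθ with sinθ = 0.868632.
The centroid is at the centre, 0.9 m below the top of the plate, so y_c = 4.77 + 0.9 = 5.67 m and h_c = 5.67 × 0.868632 = 4.92514 m.
A = π(0.9)² = 2.54469 m².
Resultant F = γ·h_c·A = 14.38146 × 4.92514 × 2.54469 = 180.242 kN.

F ≈ 180.2 kN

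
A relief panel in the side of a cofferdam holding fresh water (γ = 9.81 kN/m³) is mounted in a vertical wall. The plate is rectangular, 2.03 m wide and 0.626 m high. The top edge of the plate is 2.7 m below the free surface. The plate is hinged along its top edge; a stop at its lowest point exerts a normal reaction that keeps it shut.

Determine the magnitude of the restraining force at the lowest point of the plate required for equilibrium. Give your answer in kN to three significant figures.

γ = 9.81 kN/m³.
The centroid lies 0.626/2 = 0.313 m below the top edge, so the centroid depth is h_c = 2.7 + 0.313 = 3.013 m.
A = 2.03 × 0.626 = 1.27078 m².
Resultant F = γ·h_c·A = 9.81 × 3.013 × 1.27078 = 37.5611 kN.
I_c = b·h³/12 = 2.03 × 0.626³/12 = 0.041499 m⁴.
Centre of pressure: y_p = y_c + I_c/(y_c·A) = 3.013 + 0.041499/(3.013 × 1.27078) = 3.013 + 0.0108385 = 3.02384 m along the plane.
The resultant acts 0.313 + 0.0108385 = 0.323838 m (along the plate) below the hinge at the top edge, so the moment about the hinge is M = F × 0.323838 = 37.5611 × 0.323838 = 12.1637 kN·m.
A normal force at the bottom, 0.626 m from the hinge, must supply this moment: P = 12.1637/0.626 = 19.4308 kN.

P ≈ 19.4 kN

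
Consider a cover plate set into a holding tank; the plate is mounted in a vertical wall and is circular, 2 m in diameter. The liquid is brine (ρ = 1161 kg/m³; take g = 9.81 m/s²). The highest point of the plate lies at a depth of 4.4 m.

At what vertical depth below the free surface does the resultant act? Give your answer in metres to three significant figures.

γ = ρg = 1161 × 9.81 / 1000 = 11.38941 kN/m³.
The centroid is at the centre, 1 m below the top of the plate, so the centroid depth is h_c = 4.4 + 1 = 5.4 m.
A = π(1)² = 3.14159 m².
Resultant F = γ·h_c·A = 11.38941 × 5.4 × 3.14159 = 193.217 kN.
I_c = πr⁴/4 = π × 1⁴/4 = 0.785398 m⁴.
Centre of pressure: y_p = y_c + I_c/(y_c·A) = 5.4 + 0.785398/(5.4 × 3.14159) = 5.4 + 0.0462963 = 5.4463 m along the plane.

h_p = 5.45 m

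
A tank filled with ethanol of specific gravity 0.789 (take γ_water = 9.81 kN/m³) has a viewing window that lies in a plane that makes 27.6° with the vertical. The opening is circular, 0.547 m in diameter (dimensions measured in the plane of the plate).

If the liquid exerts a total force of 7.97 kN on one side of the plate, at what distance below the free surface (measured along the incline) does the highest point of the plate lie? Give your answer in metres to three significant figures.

γ = 0.789 × 9.81 = 7.74009 kN/m³.
A = π(0.2735)² = 0.234998 m².
From F = γ·h_c·A, the centroid depth is h_c = 7.97/(7.74009 × 0.234998) = 4.38176 m.
The plate makes 27.6° with the vertical, i.e. θ = 90° − 27.6° = 62.4° to the horizontal. Measuring y along the incline from the free-surface line, vertical depth h = y·sinθ with sinθ = 0.886204.
Along the incline, y_c = h_c/sinθ = 4.38176/0.886204 = 4.94441 m.
The centroid is at the centre, 0.2735 m below the top of the plate, so the highest point sits at y_top = 4.94441 − 0.2735 = 4.67091 m along the incline.

y_top ≈ 4.67 m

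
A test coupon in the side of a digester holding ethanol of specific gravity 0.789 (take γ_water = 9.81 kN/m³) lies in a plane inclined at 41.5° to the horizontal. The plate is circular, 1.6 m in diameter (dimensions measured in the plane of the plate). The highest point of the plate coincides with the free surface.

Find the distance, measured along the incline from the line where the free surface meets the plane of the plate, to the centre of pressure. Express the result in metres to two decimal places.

γ = 0.789 × 9.81 = 7.74009 kN/m³.
Let θ = 41.5° be the plate's angle to the horizontal; measure y along the incline from where the plane meets the free surface. Vertical depth h = y·sinθ with sinθ = 0.662620.
The centroid is at the centre, 0.8 m below the top of the plate, so y_c = 0.8 m and h_c = 0.8 × 0.662620 = 0.530096 m.
A = π(0.8)² = 2.01062 m².
Resultant F = γ·h_c·A = 7.74009 × 0.530096 × 2.01062 = 8.24956 kN.
I_c = πr⁴/4 = π × 0.8⁴/4 = 0.321699 m⁴.
Centre of pressure: y_p = y_c + I_c/(y_c·A) = 0.8 + 0.321699/(0.8 × 2.01062) = 0.8 + 0.2 = 1 m along the plane.

y_p = 1.00 m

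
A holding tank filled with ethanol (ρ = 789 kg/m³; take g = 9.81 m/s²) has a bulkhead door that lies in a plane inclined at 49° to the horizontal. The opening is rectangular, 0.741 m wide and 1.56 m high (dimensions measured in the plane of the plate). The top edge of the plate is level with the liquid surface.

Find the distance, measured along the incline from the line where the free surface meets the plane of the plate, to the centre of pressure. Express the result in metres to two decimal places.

γ = ρg = 789 × 9.81 / 1000 = 7.74009 kN/m³.
Let θ = 49° be the plate's angle to the horizontal; measure y along the incline from where the plane meets the free surface. Vertical depth h = y·sinθ with sinθ = 0.754710.
The centroid lies 1.56/2 = 0.78 m below the top edge, so y_c = 0.78 m and h_c = 0.78 × 0.754710 = 0.588674 m.
A = 0.741 × 1.56 = 1.15596 m².
Resultant F = γ·h_c·A = 7.74009 × 0.588674 × 1.15596 = 5.267 kN.
I_c = b·h³/12 = 0.741 × 1.56³/12 = 0.234429 m⁴.
Centre of pressure: y_p = y_c + I_c/(y_c·A) = 0.78 + 0.234429/(0.78 × 1.15596) = 0.78 + 0.26 = 1.04 m along the plane.

y_p = 1.04 m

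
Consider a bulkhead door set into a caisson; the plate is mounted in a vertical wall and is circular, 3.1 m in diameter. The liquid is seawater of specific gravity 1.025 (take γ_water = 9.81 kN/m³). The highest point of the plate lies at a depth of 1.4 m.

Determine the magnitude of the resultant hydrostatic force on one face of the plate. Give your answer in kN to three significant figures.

γ = 1.025 × 9.81 = 10.05525 kN/m³.
The centroid is at the centre, 1.55 m below the top of the plate, so the centroid depth is h_c = 1.4 + 1.55 = 2.95 m.
A = π(1.55)² = 7.54768 m².
Resultant F = γ·h_c·A = 10.05525 × 2.95 × 7.54768 = 223.887 kN.

F ≈ 224 kN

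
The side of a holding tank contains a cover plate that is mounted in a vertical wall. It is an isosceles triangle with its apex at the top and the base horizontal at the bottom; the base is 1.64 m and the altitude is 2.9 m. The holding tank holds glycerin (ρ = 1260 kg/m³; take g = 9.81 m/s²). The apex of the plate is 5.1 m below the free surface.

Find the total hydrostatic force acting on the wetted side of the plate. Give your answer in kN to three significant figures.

F ≈ 207 kN

γ = ρg = 1260 × 9.81 / 1000 = 12.3606 kN/m³.
With the apex up, the centroid sits 2h/3 = 2 × 2.9/3 = 1.93333 m below the apex, so the centroid depth is h_c = 5.1 + 1.93333 = 7.03333 m.
A = ½ × 1.64 × 2.9 = 2.378 m².
Resultant F = γ·h_c·A = 12.3606 × 7.03333 × 2.378 = 206.734 kN.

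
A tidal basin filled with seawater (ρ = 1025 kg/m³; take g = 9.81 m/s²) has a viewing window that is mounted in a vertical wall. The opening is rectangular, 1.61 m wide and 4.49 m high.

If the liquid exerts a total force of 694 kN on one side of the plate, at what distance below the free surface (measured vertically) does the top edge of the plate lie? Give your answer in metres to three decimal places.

γ = ρg = 1025 × 9.81 / 1000 = 10.05525 kN/m³.
A = 1.61 × 4.49 = 7.2289 m².
From F = γ·h_c·A, the centroid depth is h_c = 694/(10.05525 × 7.2289) = 9.5476 m.
The centroid lies 4.49/2 = 2.245 m below the top edge, so the top edge sits at h_top = 9.5476 − 2.245 = 7.3026 m below the surface.

d_top ≈ 7.303 m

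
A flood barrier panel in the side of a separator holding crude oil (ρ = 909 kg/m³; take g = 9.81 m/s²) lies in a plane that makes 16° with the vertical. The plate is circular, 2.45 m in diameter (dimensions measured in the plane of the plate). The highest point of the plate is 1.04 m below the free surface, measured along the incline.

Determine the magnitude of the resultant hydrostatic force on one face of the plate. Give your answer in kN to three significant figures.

F ≈ 91.5 kN

γ = ρg = 909 × 9.81 / 1000 = 8.91729 kN/m³.
The plate makes 16° with the vertical, i.e. θ = 90° − 16° = 74° to the horizontal. Measuring y along the incline from the free-surface line, vertical depth h = y·sinθ with sinθ = 0.961262.
The centroid is at the centre, 1.225 m below the top of the plate, so y_c = 1.04 + 1.225 = 2.265 m and h_c = 2.265 × 0.961262 = 2.17726 m.
A = π(1.225)² = 4.71435 m².
Resultant F = γ·h_c·A = 8.91729 × 2.17726 × 4.71435 = 91.5303 kN.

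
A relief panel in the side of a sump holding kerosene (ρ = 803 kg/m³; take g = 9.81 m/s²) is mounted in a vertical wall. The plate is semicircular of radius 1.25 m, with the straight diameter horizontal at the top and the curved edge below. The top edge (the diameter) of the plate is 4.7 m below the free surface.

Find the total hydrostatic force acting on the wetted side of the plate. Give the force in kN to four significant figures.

γ = ρg = 803 × 9.81 / 1000 = 7.87743 kN/m³.
The centroid of a semicircle lies 4r/(3π) = 0.530516 m from the diameter, here below the top edge, so the centroid depth is h_c = 4.7 + 0.530516 = 5.23052 m.
A = πr²/2 = π × 1.25²/2 = 2.45437 m².
Resultant F = γ·h_c·A = 7.87743 × 5.23052 × 2.45437 = 101.128 kN.

F ≈ 101.1 kN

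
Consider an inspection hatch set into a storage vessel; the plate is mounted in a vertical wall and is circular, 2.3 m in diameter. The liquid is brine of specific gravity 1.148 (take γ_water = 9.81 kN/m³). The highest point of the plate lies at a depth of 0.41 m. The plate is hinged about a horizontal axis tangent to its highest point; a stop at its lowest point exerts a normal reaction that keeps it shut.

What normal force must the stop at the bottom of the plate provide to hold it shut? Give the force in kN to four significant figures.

γ = 1.148 × 9.81 = 11.26188 kN/m³.
The centroid is at the centre, 1.15 m below the top of the plate, so the centroid depth is h_c = 0.41 + 1.15 = 1.56 m.
A = π(1.15)² = 4.15476 m².
Resultant F = γ·h_c·A = 11.26188 × 1.56 × 4.15476 = 72.993 kN.
I_c = πr⁴/4 = π × 1.15⁴/4 = 1.37367 m⁴.
Centre of pressure: y_p = y_c + I_c/(y_c·A) = 1.56 + 1.37367/(1.56 × 4.15476) = 1.56 + 0.211939 = 1.77194 m along the plane.
The resultant acts 1.15 + 0.211939 = 1.36194 m (along the plate) below the hinge at the top edge, so the moment about the hinge is M = F × 1.36194 = 72.993 × 1.36194 = 99.4121 kN·m.
A normal force at the bottom, 2.3 m from the hinge, must supply this moment: P = 99.4121/2.3 = 43.2227 kN.

P ≈ 43.22 kN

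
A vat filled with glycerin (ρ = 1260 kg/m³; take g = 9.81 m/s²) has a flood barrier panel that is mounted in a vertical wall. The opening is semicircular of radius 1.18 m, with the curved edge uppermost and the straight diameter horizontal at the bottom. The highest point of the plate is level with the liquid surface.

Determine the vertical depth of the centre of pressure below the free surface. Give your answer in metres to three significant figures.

h_p = 0.822 m

γ = ρg = 1260 × 9.81 / 1000 = 12.3606 kN/m³.
The centroid lies 4r/(3π) = 0.500808 m above the diameter, so r − 4r/(3π) = 1.18 − 0.500808 = 0.679192 m below the topmost point, so the centroid depth is h_c = 0.679192 m.
A = πr²/2 = π × 1.18²/2 = 2.18718 m².
Resultant F = γ·h_c·A = 12.3606 × 0.679192 × 2.18718 = 18.3619 kN.
I_c = (π/8 − 8/(9π))·r⁴ = 0.109757 × 1.18⁴ = 0.212794 m⁴.
Centre of pressure: y_p = y_c + I_c/(y_c·A) = 0.679192 + 0.212794/(0.679192 × 2.18718) = 0.679192 + 0.143246 = 0.822438 m along the plane.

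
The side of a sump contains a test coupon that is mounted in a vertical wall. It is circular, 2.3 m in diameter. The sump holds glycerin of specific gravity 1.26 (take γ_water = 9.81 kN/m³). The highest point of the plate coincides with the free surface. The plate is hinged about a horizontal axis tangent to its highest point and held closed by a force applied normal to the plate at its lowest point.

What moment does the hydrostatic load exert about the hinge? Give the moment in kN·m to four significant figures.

γ = 1.26 × 9.81 = 12.3606 kN/m³.
The centroid is at the centre, 1.15 m below the top of the plate, so the centroid depth is h_c = 1.15 m.
A = π(1.15)² = 4.15476 m².
Resultant F = γ·h_c·A = 12.3606 × 1.15 × 4.15476 = 59.0586 kN.
I_c = πr⁴/4 = π × 1.15⁴/4 = 1.37367 m⁴.
Centre of pressure: y_p = y_c + I_c/(y_c·A) = 1.15 + 1.37367/(1.15 × 4.15476) = 1.15 + 0.287501 = 1.4375 m along the plane.
The resultant acts 1.15 + 0.287501 = 1.4375 m (along the plate) below the hinge at the top edge, so the moment about the hinge is M = F × 1.4375 = 59.0586 × 1.4375 = 84.8967 kN·m.

M ≈ 84.90 kN·m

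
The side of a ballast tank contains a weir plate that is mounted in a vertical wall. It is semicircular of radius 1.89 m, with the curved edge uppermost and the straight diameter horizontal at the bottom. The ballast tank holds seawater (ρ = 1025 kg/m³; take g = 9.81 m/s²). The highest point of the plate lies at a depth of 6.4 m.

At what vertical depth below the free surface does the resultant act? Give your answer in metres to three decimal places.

h_p = 7.521 m

γ = ρg = 1025 × 9.81 / 1000 = 10.05525 kN/m³.
The centroid lies 4r/(3π) = 0.802141 m above the diameter, so r − 4r/(3π) = 1.89 − 0.802141 = 1.08786 m below the topmost point, so the centroid depth is h_c = 6.4 + 1.08786 = 7.48786 m.
A = πr²/2 = π × 1.89²/2 = 5.61104 m².
Resultant F = γ·h_c·A = 10.05525 × 7.48786 × 5.61104 = 422.468 kN.
I_c = (π/8 − 8/(9π))·r⁴ = 0.109757 × 1.89⁴ = 1.40049 m⁴.
Centre of pressure: y_p = y_c + I_c/(y_c·A) = 7.48786 + 1.40049/(7.48786 × 5.61104) = 7.48786 + 0.0333333 = 7.52119 m along the plane.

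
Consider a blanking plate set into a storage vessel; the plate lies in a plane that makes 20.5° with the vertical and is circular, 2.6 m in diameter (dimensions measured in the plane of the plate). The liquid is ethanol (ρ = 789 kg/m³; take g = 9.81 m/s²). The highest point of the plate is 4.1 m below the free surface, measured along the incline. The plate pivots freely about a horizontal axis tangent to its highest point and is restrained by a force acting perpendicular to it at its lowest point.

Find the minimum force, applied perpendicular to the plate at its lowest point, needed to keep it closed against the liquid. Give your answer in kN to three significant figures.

P ≈ 110 kN

γ = ρg = 789 × 9.81 / 1000 = 7.74009 kN/m³.
The plate makes 20.5° with the vertical, i.e. θ = 90° − 20.5° = 69.5° to the horizontal. Measuring y along the incline from the free-surface line, vertical depth h = y·sinθ with sinθ = 0.936672.
The centroid is at the centre, 1.3 m below the top of the plate, so y_c = 4.1 + 1.3 = 5.4 m and h_c = 5.4 × 0.936672 = 5.05803 m.
A = π(1.3)² = 5.30929 m².
Resultant F = γ·h_c·A = 7.74009 × 5.05803 × 5.30929 = 207.857 kN.
I_c = πr⁴/4 = π × 1.3⁴/4 = 2.24318 m⁴.
Centre of pressure: y_p = y_c + I_c/(y_c·A) = 5.4 + 2.24318/(5.4 × 5.30929) = 5.4 + 0.0782409 = 5.47824 m along the plane.
The resultant acts 1.3 + 0.0782409 = 1.37824 m (along the plate) below the hinge at the top edge, so the moment about the hinge is M = F × 1.37824 = 207.857 × 1.37824 = 286.477 kN·m.
A normal force at the bottom, 2.6 m from the hinge, must supply this moment: P = 286.477/2.6 = 110.183 kN.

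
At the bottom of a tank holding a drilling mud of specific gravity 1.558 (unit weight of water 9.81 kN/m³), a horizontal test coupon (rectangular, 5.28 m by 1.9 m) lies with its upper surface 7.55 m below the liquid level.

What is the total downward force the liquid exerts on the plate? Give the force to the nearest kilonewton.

F ≈ 1158 kN

γ = 1.558 × 9.81 = 15.28398 kN/m³.
The plate is horizontal, so pressure is uniform at p = γ·h = 15.28398 × 7.55 = 115.394 kN/m².
A = 5.28 × 1.9 = 10.032 m².
F = p·A = 115.394 × 10.032 = 1157.63 kN.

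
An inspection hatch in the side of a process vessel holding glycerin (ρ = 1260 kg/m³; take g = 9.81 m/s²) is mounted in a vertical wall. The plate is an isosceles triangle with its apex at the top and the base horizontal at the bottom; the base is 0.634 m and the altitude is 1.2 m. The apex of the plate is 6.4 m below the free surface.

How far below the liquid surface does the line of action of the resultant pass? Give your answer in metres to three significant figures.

h_p = 7.21 m

γ = ρg = 1260 × 9.81 / 1000 = 12.3606 kN/m³.
With the apex up, the centroid sits 2h/3 = 2 × 1.2/3 = 0.8 m below the apex, so the centroid depth is h_c = 6.4 + 0.8 = 7.2 m.
A = ½ × 0.634 × 1.2 = 0.3804 m².
Resultant F = γ·h_c·A = 12.3606 × 7.2 × 0.3804 = 33.8542 kN.
I_c = b·h³/36 = 0.634 × 1.2³/36 = 0.030432 m⁴.
Centre of pressure: y_p = y_c + I_c/(y_c·A) = 7.2 + 0.030432/(7.2 × 0.3804) = 7.2 + 0.0111111 = 7.21111 m along the plane.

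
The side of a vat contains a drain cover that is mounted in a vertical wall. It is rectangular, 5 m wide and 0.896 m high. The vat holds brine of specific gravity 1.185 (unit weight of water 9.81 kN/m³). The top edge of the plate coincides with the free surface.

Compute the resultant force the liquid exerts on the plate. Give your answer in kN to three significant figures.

F ≈ 23.3 kN

γ = 1.185 × 9.81 = 11.62485 kN/m³.
The centroid lies 0.896/2 = 0.448 m below the top edge, so the centroid depth is h_c = 0.448 m.
A = 5 × 0.896 = 4.48 m².
Resultant F = γ·h_c·A = 11.62485 × 0.448 × 4.48 = 23.3315 kN.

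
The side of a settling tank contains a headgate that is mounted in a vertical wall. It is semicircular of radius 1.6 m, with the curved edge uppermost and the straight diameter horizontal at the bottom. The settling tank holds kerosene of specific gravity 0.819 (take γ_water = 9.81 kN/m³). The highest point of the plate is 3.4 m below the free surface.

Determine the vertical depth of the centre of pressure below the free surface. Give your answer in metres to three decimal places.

h_p = 4.362 m

γ = 0.819 × 9.81 = 8.03439 kN/m³.
The centroid lies 4r/(3π) = 0.679061 m above the diameter, so r − 4r/(3π) = 1.6 − 0.679061 = 0.920939 m below the topmost point, so the centroid depth is h_c = 3.4 + 0.920939 = 4.32094 m.
A = πr²/2 = π × 1.6²/2 = 4.02124 m².
Resultant F = γ·h_c·A = 8.03439 × 4.32094 × 4.02124 = 139.602 kN.
I_c = (π/8 − 8/(9π))·r⁴ = 0.109757 × 1.6⁴ = 0.719303 m⁴.
Centre of pressure: y_p = y_c + I_c/(y_c·A) = 4.32094 + 0.719303/(4.32094 × 4.02124) = 4.32094 + 0.0413975 = 4.36234 m along the plane.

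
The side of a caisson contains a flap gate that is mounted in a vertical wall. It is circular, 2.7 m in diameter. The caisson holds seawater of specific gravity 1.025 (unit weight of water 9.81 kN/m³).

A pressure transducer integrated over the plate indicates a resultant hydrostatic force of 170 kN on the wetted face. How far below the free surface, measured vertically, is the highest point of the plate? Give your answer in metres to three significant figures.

d_top ≈ 1.60 m

γ = 1.025 × 9.81 = 10.05525 kN/m³.
A = π(1.35)² = 5.72555 m².
From F = γ·h_c·A, the centroid depth is h_c = 170/(10.05525 × 5.72555) = 2.95283 m.
The centroid is at the centre, 1.35 m below the top of the plate, so the highest point sits at h_top = 2.95283 − 1.35 = 1.60283 m below the surface.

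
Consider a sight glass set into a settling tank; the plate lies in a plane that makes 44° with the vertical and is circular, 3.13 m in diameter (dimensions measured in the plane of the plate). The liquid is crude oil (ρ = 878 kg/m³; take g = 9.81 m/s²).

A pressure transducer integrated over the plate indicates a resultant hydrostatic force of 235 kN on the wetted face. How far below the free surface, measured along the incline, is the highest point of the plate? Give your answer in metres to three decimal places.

γ = ρg = 878 × 9.81 / 1000 = 8.61318 kN/m³.
A = π(1.565)² = 7.69447 m².
From F = γ·h_c·A, the centroid depth is h_c = 235/(8.61318 × 7.69447) = 3.54589 m.
The plate makes 44° with the vertical, i.e. θ = 90° − 44° = 46° to the horizontal. Measuring y along the incline from the free-surface line, vertical depth h = y·sinθ with sinθ = 0.719340.
Along the incline, y_c = h_c/sinθ = 3.54589/0.719340 = 4.92937 m.
The centroid is at the centre, 1.565 m below the top of the plate, so the highest point sits at y_top = 4.92937 − 1.565 = 3.36437 m along the incline.

y_top ≈ 3.364 m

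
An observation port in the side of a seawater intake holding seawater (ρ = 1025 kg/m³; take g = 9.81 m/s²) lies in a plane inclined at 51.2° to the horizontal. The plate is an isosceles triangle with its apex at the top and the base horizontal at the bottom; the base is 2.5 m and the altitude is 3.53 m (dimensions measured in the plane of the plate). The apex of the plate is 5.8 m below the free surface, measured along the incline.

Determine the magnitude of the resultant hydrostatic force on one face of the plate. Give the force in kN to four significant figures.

γ = ρg = 1025 × 9.81 / 1000 = 10.05525 kN/m³.
Let θ = 51.2° be the plate's angle to the horizontal; measure y along the incline from where the plane meets the free surface. Vertical depth h = y·sinθ with sinθ = 0.779338.
With the apex up, the centroid sits 2h/3 = 2 × 3.53/3 = 2.35333 m below the apex, so y_c = 5.8 + 2.35333 = 8.15333 m and h_c = 8.15333 × 0.779338 = 6.3542 m.
A = ½ × 2.5 × 3.53 = 4.4125 m².
Resultant F = γ·h_c·A = 10.05525 × 6.3542 × 4.4125 = 281.928 kN.

F ≈ 281.9 kN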